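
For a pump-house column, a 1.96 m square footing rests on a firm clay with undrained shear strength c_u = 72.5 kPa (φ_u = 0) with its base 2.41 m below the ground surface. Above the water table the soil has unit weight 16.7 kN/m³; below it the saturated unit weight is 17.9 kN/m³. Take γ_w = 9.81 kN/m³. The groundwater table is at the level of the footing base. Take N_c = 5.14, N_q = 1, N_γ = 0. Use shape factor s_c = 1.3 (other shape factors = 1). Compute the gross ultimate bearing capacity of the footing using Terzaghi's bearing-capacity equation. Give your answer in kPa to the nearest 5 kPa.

Overburden at base level: q = 16.7 × 2.41 = 40.247 kPa.
Cohesion term c·N_c·s_c = 72.5 × 5.14 × 1.3 = 484.44 kPa; surcharge term q·N_q = 40.247 × 1 = 40.247 kPa.
q_ult = 484.44 + 40.247 = 524.69 kPa.

q_ult ≈ 525 kPa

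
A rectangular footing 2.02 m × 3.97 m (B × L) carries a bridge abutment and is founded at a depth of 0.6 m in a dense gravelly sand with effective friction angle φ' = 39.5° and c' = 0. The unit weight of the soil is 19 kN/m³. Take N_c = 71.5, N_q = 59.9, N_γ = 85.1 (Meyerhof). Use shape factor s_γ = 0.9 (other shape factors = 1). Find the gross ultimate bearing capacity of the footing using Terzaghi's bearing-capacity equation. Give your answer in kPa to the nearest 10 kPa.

q_ult ≈ 2150 kPa

q = γ·D_f = 19 × 0.6 = 11.4 kPa.
q·N_q = 11.4 × 59.9 = 682.86 kPa
0.5·γ·B·N_γ·s_γ = 0.5 × 19 × 2.02 × 85.1 × 0.9 = 1469.8 kPa
q_ult = 682.86 + 1469.8 = 2152.6 kPa.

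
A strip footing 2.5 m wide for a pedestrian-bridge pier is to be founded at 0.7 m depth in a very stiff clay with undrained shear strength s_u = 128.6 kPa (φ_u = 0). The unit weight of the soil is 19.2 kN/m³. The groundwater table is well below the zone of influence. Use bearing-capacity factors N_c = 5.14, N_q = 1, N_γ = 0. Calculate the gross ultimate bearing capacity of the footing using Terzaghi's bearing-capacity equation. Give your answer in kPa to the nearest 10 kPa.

q_ult ≈ 670 kPa

q = γ·D_f = 19.2 × 0.7 = 13.44 kPa.
c·N_c = 128.6 × 5.14 = 661 kPa
q·N_q = 13.44 × 1 = 13.44 kPa
q_ult = 661 + 13.44 = 674.44 kPa.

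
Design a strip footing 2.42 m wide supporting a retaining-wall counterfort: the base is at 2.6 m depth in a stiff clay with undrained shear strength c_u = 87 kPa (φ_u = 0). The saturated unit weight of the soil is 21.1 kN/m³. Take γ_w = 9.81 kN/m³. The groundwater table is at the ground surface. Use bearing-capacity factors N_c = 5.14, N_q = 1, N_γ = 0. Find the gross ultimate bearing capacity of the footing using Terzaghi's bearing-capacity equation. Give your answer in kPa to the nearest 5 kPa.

q_ult ≈ 475 kPa

Water table at ground surface, so effective unit weight γ' = 21.1 − 9.81 = 11.29 kN/m³ is used throughout; overburden q = 11.29 × 2.6 = 29.354 kPa.
Cohesion term c·N_c = 87 × 5.14 = 447.18 kPa; surcharge term q·N_q = 29.354 × 1 = 29.354 kPa.
q_ult = 447.18 + 29.354 = 476.53 kPa.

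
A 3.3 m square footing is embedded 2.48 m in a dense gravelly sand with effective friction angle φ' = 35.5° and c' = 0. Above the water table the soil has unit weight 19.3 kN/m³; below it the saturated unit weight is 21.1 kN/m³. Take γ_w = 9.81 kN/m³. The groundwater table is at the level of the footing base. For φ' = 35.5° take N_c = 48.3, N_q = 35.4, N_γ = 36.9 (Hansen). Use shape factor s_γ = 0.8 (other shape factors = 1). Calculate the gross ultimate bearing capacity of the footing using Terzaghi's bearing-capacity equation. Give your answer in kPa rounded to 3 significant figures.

Overburden at base level: q = 19.3 × 2.48 = 47.864 kPa.
Below the base the soil is submerged, so the ½γBN_γ term uses γ' = 21.1 − 9.81 = 11.29 kN/m³.
Surcharge term q·N_q = 47.864 × 35.4 = 1694.4 kPa; self-weight term 0.5·γ·B·N_γ·s_γ = 0.5 × 11.29 × 3.3 × 36.9 × 0.8 = 549.91 kPa.
q_ult = 1694.4 + 549.91 = 2244.3 kPa.

q_ult ≈ 2240 kPa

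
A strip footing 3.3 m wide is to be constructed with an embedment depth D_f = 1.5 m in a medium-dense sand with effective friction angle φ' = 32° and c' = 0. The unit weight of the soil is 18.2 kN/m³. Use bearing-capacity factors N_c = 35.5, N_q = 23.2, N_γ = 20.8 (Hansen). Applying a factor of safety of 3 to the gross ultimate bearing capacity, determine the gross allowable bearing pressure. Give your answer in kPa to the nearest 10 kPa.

Overburden at base level: q = 18.2 × 1.5 = 27.3 kPa.
Surcharge term q·N_q = 27.3 × 23.2 = 633.36 kPa; self-weight term 0.5·γ·B·N_γ = 0.5 × 18.2 × 3.3 × 20.8 = 624.62 kPa.
q_ult = 633.36 + 624.62 = 1258 kPa.
q_all = q_ult / FS = 1258 / 3 = 419.33 kPa.

q_all ≈ 420 kPa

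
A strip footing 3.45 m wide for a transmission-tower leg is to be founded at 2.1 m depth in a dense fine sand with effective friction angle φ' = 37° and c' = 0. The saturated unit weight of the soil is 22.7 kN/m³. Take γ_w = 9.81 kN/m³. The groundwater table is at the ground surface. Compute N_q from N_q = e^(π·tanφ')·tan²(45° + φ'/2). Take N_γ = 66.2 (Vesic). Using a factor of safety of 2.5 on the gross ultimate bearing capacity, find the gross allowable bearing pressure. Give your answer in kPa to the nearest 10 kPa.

N_q = e^(π·tan37°)·tan²(63.5°) = 42.92.
With the water table at the surface the whole profile is submerged: γ' = 22.7 − 9.81 = 12.89 kN/m³, so q = γ'·D_f = 27.069 kPa; the same γ' applies in the ½γBN_γ term.
q_ult = q·N_q + 0.5·γ·B·N_γ
     = 27.069 × 42.92 + 0.5 × 12.89 × 3.45 × 66.2
     = 1161.8 + 1472 = 2633.8 kPa.
q_all = 2633.8 / 2.5 = 1053.5 kPa.

q_all ≈ 1050 kPa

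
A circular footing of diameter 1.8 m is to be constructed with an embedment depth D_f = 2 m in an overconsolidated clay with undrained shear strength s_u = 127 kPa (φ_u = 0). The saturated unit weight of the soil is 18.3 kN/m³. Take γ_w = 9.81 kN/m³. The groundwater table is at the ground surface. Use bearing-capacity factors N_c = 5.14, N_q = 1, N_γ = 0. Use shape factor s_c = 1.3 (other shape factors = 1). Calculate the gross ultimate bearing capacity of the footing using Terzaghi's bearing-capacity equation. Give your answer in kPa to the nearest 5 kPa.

With the water table at the surface the whole profile is submerged: γ' = 18.3 − 9.81 = 8.49 kN/m³, so q = γ'·D_f = 16.98 kPa.
q_ult = c·N_c·s_c + q·N_q
     = 127 × 5.14 × 1.3 + 16.98 × 1
     = 848.61 + 16.98 = 865.59 kPa.

q_ult ≈ 865 kPa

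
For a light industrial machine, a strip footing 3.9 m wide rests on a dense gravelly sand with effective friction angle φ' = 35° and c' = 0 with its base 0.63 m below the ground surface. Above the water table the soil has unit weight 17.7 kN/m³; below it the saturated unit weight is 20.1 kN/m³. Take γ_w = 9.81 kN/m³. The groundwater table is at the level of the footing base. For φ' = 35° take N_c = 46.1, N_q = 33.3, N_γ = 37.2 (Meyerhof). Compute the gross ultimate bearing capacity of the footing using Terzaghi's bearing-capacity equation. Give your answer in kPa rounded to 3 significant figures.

Effective surcharge at the founding depth q = γ·D_f = 17.7 × 0.63 = 11.151 kPa.
The water table coincides with the base, so in the self-weight term γ → γ' = 10.29 kN/m³.
q_ult = q·N_q + 0.5·γ·B·N_γ
     = 11.151 × 33.3 + 0.5 × 10.29 × 3.9 × 37.2
     = 371.33 + 746.44 = 1117.8 kPa.

q_ult ≈ 1120 kPa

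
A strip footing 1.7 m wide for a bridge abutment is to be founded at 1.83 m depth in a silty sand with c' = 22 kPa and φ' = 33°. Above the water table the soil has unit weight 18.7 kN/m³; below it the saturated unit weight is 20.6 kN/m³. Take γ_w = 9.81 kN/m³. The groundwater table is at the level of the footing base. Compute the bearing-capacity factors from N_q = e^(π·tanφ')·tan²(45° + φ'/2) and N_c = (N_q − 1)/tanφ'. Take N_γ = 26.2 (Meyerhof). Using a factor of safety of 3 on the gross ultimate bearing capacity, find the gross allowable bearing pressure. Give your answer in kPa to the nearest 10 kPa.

q_all ≈ 660 kPa

N_q = e^(π·tan33°)·tan²(61.5°) = 26.09; N_c = (N_q − 1)/tanφ' = 38.64.
Overburden at base level: q = 18.7 × 1.83 = 34.221 kPa.
Below the base the soil is submerged, so the ½γBN_γ term uses γ' = 20.6 − 9.81 = 10.79 kN/m³.
Cohesion term c·N_c = 22 × 38.638 = 850.04 kPa; surcharge term q·N_q = 34.221 × 26.092 = 892.89 kPa; self-weight term 0.5·γ·B·N_γ = 0.5 × 10.79 × 1.7 × 26.2 = 240.29 kPa.
q_ult = 850.04 + 892.89 + 240.29 = 1983.2 kPa.
q_all = 1983.2 / 3 = 661.08 kPa.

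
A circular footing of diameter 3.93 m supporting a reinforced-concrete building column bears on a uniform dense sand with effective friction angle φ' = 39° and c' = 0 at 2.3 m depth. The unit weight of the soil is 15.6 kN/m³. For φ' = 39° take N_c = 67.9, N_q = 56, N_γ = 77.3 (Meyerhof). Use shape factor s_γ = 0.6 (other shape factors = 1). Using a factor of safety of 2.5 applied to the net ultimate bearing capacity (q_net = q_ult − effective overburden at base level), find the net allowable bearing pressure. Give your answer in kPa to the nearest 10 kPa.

Overburden at base level: q = 15.6 × 2.3 = 35.88 kPa.
Surcharge term q·N_q = 35.88 × 56 = 2009.3 kPa; self-weight term 0.5·γ·B·N_γ·s_γ = 0.5 × 15.6 × 3.93 × 77.3 × 0.6 = 1421.7 kPa.
q_ult = 2009.3 + 1421.7 = 3431 kPa.
Net ultimate: q_net = 3431 − 35.88 = 3395.1 kPa.
q_all(net) = 3395.1 / 2.5 = 1358.1 kPa.

q_all(net) ≈ 1360 kPa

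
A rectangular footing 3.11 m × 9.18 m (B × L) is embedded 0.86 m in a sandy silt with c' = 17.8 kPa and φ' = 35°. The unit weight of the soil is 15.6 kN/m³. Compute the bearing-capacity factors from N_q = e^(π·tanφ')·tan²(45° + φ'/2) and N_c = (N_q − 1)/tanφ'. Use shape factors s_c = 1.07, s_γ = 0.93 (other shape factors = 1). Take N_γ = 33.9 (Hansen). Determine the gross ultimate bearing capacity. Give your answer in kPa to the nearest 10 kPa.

tan35° = 0.7002, so N_q = e^(π×0.7002)·tan²(62.5°) = 9.023 × 3.69 = 33.3.
N_c = (33.3 − 1)/tan35° = 46.12.
Overburden at base level: q = 15.6 × 0.86 = 13.416 kPa.
Cohesion term c·N_c·s_c = 17.8 × 46.124 × 1.07 = 878.47 kPa; surcharge term q·N_q = 13.416 × 33.296 = 446.7 kPa; self-weight term 0.5·γ·B·N_γ·s_γ = 0.5 × 15.6 × 3.11 × 33.9 × 0.93 = 764.78 kPa.
q_ult = 878.47 + 446.7 + 764.78 = 2090 kPa.

q_ult ≈ 2090 kPa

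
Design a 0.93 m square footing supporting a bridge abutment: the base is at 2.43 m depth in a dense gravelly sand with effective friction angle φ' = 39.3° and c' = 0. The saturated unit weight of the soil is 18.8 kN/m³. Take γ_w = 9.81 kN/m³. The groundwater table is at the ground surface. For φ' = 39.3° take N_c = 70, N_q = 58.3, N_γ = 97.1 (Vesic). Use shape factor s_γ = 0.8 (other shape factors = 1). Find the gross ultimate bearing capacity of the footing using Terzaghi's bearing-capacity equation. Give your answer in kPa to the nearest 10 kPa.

q_ult ≈ 1600 kPa

Water table at ground surface, so effective unit weight γ' = 18.8 − 9.81 = 8.99 kN/m³ is used throughout; overburden q = 8.99 × 2.43 = 21.846 kPa; the same γ' applies in the ½γBN_γ term.
Surcharge term q·N_q = 21.846 × 58.3 = 1273.6 kPa; self-weight term 0.5·γ·B·N_γ·s_γ = 0.5 × 8.99 × 0.93 × 97.1 × 0.8 = 324.73 kPa.
q_ult = 1273.6 + 324.73 = 1598.3 kPa.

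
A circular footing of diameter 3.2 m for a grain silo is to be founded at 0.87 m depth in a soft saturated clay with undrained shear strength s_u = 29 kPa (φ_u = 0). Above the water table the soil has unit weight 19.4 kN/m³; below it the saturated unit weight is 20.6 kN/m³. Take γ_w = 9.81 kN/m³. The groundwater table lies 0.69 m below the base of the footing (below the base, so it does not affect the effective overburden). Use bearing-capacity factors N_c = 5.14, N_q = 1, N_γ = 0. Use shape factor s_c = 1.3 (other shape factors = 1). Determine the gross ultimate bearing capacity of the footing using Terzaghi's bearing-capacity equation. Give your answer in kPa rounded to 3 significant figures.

Effective surcharge at the founding depth q = γ·D_f = 19.4 × 0.87 = 16.878 kPa.
q_ult = c·N_c·s_c + q·N_q
     = 29 × 5.14 × 1.3 + 16.878 × 1
     = 193.78 + 16.878 = 210.66 kPa.

q_ult ≈ 211 kPa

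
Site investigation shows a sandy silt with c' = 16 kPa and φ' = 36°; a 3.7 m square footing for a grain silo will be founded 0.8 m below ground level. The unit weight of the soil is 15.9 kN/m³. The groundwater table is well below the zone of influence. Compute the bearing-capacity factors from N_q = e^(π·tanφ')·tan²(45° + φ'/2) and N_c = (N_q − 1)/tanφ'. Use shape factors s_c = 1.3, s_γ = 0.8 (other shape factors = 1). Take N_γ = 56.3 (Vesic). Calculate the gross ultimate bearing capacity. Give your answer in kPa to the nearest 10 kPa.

tan36° = 0.7265, so N_q = e^(π×0.7265)·tan²(63°) = 9.801 × 3.852 = 37.75.
N_c = (37.75 − 1)/tan36° = 50.59.
q = γ·D_f = 15.9 × 0.8 = 12.72 kPa.
c·N_c·s_c = 16 × 50.585 × 1.3 = 1052.2 kPa
q·N_q = 12.72 × 37.752 = 480.21 kPa
0.5·γ·B·N_γ·s_γ = 0.5 × 15.9 × 3.7 × 56.3 × 0.8 = 1324.9 kPa
q_ult = 1052.2 + 480.21 + 1324.9 = 2857.2 kPa.

q_ult ≈ 2860 kPa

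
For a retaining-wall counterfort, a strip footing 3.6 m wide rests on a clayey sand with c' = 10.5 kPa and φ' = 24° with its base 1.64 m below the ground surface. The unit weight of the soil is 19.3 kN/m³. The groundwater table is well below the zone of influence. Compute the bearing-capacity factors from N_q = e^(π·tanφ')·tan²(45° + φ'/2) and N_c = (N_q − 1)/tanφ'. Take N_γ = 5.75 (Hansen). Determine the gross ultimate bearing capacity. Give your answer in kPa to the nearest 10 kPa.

q_ult ≈ 710 kPa

tan24° = 0.4452, so N_q = e^(π×0.4452)·tan²(57°) = 4.05 × 2.371 = 9.6.
N_c = (9.6 − 1)/tan24° = 19.32.
Overburden at base level: q = 19.3 × 1.64 = 31.652 kPa.
Cohesion term c·N_c = 10.5 × 19.324 = 202.9 kPa; surcharge term q·N_q = 31.652 × 9.6034 = 303.97 kPa; self-weight term 0.5·γ·B·N_γ = 0.5 × 19.3 × 3.6 × 5.75 = 199.76 kPa.
q_ult = 202.9 + 303.97 + 199.76 = 706.62 kPa.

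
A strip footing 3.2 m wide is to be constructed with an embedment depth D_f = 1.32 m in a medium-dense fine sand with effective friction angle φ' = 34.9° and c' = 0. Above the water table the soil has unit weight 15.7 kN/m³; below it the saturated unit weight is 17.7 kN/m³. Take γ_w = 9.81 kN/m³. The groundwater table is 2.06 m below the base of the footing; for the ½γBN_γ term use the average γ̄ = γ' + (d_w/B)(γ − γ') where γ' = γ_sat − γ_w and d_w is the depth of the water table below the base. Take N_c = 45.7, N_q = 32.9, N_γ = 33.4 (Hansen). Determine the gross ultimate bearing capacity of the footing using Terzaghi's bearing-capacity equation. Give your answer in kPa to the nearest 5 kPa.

q_ult ≈ 1370 kPa

Overburden at base level: q = 15.7 × 1.32 = 20.724 kPa.
The water table is 2.06 m below the base (< B = 3.2 m), so the ½γBN_γ term uses γ̄ = γ' + (d_w/B)(γ − γ') = 7.89 + (2.06/3.2)(15.7 − 7.89) = 12.918 kN/m³.
Surcharge term q·N_q = 20.724 × 32.9 = 681.82 kPa; self-weight term 0.5·γ·B·N_γ = 0.5 × 12.918 × 3.2 × 33.4 = 690.32 kPa.
q_ult = 681.82 + 690.32 = 1372.1 kPa.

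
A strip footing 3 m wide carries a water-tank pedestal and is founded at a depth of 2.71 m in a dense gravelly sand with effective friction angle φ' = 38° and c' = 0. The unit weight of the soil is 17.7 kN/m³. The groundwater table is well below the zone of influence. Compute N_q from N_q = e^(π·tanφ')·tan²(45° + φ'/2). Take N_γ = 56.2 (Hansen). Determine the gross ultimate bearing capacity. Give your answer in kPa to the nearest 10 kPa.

q_ult ≈ 3840 kPa

tan38° = 0.7813, so N_q = e^(π×0.7813)·tan²(64°) = 11.64 × 4.204 = 48.93.
Overburden at base level: q = 17.7 × 2.71 = 47.967 kPa.
Surcharge term q·N_q = 47.967 × 48.933 = 2347.2 kPa; self-weight term 0.5·γ·B·N_γ = 0.5 × 17.7 × 3 × 56.2 = 1492.1 kPa.
q_ult = 2347.2 + 1492.1 = 3839.3 kPa.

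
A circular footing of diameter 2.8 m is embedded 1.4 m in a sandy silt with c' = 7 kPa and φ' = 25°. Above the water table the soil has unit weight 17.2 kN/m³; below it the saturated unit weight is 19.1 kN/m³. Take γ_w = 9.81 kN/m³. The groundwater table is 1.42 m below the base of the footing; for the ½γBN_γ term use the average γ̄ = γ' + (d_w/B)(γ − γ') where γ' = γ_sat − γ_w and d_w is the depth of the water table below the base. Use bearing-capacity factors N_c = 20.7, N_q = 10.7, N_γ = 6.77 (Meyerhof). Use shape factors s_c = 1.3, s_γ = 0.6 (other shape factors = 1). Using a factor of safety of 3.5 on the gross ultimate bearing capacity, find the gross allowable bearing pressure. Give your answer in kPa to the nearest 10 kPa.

Overburden at base level: q = 17.2 × 1.4 = 24.08 kPa.
The water table is 1.42 m below the base (< B = 2.8 m), so the ½γBN_γ term uses γ̄ = γ' + (d_w/B)(γ − γ') = 9.29 + (1.42/2.8)(17.2 − 9.29) = 13.302 kN/m³.
Cohesion term c·N_c·s_c = 7 × 20.7 × 1.3 = 188.37 kPa; surcharge term q·N_q = 24.08 × 10.7 = 257.66 kPa; self-weight term 0.5·γ·B·N_γ·s_γ = 0.5 × 13.302 × 2.8 × 6.77 × 0.6 = 75.643 kPa.
q_ult = 188.37 + 257.66 + 75.643 = 521.67 kPa.
q_all = 521.67 / 3.5 = 149.05 kPa.

q_all ≈ 150 kPa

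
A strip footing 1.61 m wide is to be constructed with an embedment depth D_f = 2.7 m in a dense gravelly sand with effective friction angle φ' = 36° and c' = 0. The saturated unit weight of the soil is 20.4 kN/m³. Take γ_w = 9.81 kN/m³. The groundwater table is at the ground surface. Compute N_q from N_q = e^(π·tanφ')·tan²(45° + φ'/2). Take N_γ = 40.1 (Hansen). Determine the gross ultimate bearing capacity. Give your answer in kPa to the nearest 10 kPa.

q_ult ≈ 1420 kPa

tan36° = 0.7265, so N_q = e^(π×0.7265)·tan²(63°) = 9.801 × 3.852 = 37.75.
γ' = 20.4 − 9.81 = 10.59 kN/m³ (submerged throughout). q = 10.59 × 2.7 = 28.593 kPa; the same γ' applies in the ½γBN_γ term.
q·N_q = 28.593 × 37.752 = 1079.5 kPa
0.5·γ·B·N_γ = 0.5 × 10.59 × 1.61 × 40.1 = 341.85 kPa
q_ult = 1079.5 + 341.85 = 1421.3 kPa.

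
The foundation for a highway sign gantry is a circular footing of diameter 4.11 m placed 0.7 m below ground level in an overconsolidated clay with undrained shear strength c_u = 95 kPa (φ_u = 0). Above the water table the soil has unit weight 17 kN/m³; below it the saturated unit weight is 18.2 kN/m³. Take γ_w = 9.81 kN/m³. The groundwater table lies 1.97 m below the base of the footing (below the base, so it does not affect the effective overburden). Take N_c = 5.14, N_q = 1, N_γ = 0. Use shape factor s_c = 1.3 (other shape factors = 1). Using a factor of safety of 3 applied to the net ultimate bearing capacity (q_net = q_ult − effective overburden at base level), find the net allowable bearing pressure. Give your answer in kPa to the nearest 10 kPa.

Overburden at base level: q = 17 × 0.7 = 11.9 kPa.
Cohesion term c·N_c·s_c = 95 × 5.14 × 1.3 = 634.79 kPa; surcharge term q·N_q = 11.9 × 1 = 11.9 kPa.
q_ult = 634.79 + 11.9 = 646.69 kPa.
Net ultimate: q_net = 646.69 − 11.9 = 634.79 kPa.
q_all(net) = 634.79 / 3 = 211.6 kPa.

q_all(net) ≈ 210 kPa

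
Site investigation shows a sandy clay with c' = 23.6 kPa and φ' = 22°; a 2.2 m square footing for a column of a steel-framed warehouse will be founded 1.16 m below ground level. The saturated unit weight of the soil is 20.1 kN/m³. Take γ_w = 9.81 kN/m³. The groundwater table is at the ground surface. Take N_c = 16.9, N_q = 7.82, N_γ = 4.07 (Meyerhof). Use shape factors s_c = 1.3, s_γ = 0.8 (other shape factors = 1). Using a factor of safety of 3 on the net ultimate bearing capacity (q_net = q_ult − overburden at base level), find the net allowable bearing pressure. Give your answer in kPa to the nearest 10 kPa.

q_all(net) ≈ 210 kPa

γ' = 20.1 − 9.81 = 10.29 kN/m³ (submerged throughout). q = 10.29 × 1.16 = 11.936 kPa; the same γ' applies in the ½γBN_γ term.
c·N_c·s_c = 23.6 × 16.9 × 1.3 = 518.49 kPa
q·N_q = 11.936 × 7.82 = 93.343 kPa
0.5·γ·B·N_γ·s_γ = 0.5 × 10.29 × 2.2 × 4.07 × 0.8 = 36.855 kPa
q_ult = 518.49 + 93.343 + 36.855 = 648.69 kPa.
q_net = 648.69 − 11.936 = 636.75 kPa.
q_all(net) = 636.75 / 3 = 212.25 kPa.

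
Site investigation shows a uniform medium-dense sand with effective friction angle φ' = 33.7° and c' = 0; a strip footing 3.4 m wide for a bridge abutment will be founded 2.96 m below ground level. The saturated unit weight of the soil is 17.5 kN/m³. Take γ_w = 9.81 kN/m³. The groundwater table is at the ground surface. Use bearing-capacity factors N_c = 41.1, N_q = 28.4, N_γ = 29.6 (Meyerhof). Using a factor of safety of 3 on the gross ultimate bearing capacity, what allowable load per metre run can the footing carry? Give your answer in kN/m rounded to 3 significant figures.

≈ 1170 kN/m

γ' = 17.5 − 9.81 = 7.69 kN/m³ (submerged throughout). q = 7.69 × 2.96 = 22.762 kPa; the same γ' applies in the ½γBN_γ term.
q·N_q = 22.762 × 28.4 = 646.45 kPa
0.5·γ·B·N_γ = 0.5 × 7.69 × 3.4 × 29.6 = 386.96 kPa
q_ult = 646.45 + 386.96 = 1033.4 kPa.
Gross allowable pressure q_all = 1033.4 / 3 = 344.47 kPa.
Allowable wall load = q_all × B = 344.47 × 3.4 = 1171.2 kN per metre run.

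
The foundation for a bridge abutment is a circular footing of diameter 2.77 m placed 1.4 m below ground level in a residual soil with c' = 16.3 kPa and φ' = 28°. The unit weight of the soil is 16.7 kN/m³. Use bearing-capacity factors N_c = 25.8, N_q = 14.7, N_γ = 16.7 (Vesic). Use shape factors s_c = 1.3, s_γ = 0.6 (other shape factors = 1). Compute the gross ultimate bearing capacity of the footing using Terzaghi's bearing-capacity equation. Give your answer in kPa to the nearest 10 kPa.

q_ult ≈ 1120 kPa

Effective surcharge at the founding depth q = γ·D_f = 16.7 × 1.4 = 23.38 kPa.
q_ult = c·N_c·s_c + q·N_q + 0.5·γ·B·N_γ·s_γ
     = 16.3 × 25.8 × 1.3 + 23.38 × 14.7 + 0.5 × 16.7 × 2.77 × 16.7 × 0.6
     = 546.7 + 343.69 + 231.76 = 1122.1 kPa.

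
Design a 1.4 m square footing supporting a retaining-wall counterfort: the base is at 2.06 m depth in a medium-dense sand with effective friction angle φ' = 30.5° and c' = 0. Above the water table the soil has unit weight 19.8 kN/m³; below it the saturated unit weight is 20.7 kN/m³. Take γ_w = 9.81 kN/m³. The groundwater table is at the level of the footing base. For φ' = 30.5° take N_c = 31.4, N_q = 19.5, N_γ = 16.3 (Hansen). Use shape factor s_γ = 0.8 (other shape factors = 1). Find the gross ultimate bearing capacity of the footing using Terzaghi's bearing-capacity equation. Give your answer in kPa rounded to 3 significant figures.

q_ult ≈ 895 kPa

Overburden at base level: q = 19.8 × 2.06 = 40.788 kPa.
Below the base the soil is submerged, so the ½γBN_γ term uses γ' = 20.7 − 9.81 = 10.89 kN/m³.
Surcharge term q·N_q = 40.788 × 19.5 = 795.37 kPa; self-weight term 0.5·γ·B·N_γ·s_γ = 0.5 × 10.89 × 1.4 × 16.3 × 0.8 = 99.404 kPa.
q_ult = 795.37 + 99.404 = 894.77 kPa.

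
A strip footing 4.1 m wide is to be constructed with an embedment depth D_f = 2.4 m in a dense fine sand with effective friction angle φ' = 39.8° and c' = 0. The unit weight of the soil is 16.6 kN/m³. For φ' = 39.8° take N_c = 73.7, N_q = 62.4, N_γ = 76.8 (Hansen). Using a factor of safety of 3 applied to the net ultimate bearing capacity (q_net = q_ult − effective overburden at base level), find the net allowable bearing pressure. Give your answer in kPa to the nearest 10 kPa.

q_all(net) ≈ 1690 kPa

Overburden at base level: q = 16.6 × 2.4 = 39.84 kPa.
Surcharge term q·N_q = 39.84 × 62.4 = 2486 kPa; self-weight term 0.5·γ·B·N_γ = 0.5 × 16.6 × 4.1 × 76.8 = 2613.5 kPa.
q_ult = 2486 + 2613.5 = 5099.5 kPa.
Net ultimate: q_net = 5099.5 − 39.84 = 5059.7 kPa.
q_all(net) = 5059.7 / 3 = 1686.6 kPa.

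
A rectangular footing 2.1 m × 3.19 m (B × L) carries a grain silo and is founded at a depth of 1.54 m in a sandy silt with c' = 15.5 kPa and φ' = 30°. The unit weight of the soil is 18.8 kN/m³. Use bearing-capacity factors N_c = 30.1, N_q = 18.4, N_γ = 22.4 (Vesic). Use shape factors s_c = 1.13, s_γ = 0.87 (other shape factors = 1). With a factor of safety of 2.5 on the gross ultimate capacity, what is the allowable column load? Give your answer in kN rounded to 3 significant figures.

q = γ·D_f = 18.8 × 1.54 = 28.952 kPa.
c·N_c·s_c = 15.5 × 30.1 × 1.13 = 527.2 kPa
q·N_q = 28.952 × 18.4 = 532.72 kPa
0.5·γ·B·N_γ·s_γ = 0.5 × 18.8 × 2.1 × 22.4 × 0.87 = 384.69 kPa
q_ult = 527.2 + 532.72 + 384.69 = 1444.6 kPa.
Gross allowable pressure q_all = 1444.6 / 2.5 = 577.84 kPa.
Footing area = 6.699 m², so allowable column load = 577.84 × 6.699 = 3871 kN.

P_all ≈ 3870 kN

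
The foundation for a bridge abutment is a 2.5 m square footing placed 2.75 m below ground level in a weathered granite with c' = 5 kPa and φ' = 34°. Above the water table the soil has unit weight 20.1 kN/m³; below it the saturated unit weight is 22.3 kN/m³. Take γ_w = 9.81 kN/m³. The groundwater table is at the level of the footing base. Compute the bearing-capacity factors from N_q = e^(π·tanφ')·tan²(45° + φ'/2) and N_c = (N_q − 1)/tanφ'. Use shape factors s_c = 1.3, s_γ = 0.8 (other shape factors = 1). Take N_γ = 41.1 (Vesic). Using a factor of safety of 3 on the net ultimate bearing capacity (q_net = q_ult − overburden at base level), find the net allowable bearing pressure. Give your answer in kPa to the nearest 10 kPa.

q_all(net) ≈ 790 kPa

N_q = e^(π·tan34°)·tan²(62°) = 29.44; N_c = (N_q − 1)/tanφ' = 42.16.
Effective surcharge at the founding depth q = γ·D_f = 20.1 × 2.75 = 55.275 kPa.
The water table coincides with the base, so in the self-weight term γ → γ' = 12.49 kN/m³.
q_ult = c·N_c·s_c + q·N_q + 0.5·γ·B·N_γ·s_γ
     = 5 × 42.164 × 1.3 + 55.275 × 29.44 + 0.5 × 12.49 × 2.5 × 41.1 × 0.8
     = 274.06 + 1627.3 + 513.34 = 2414.7 kPa.
q_net = 2414.7 − 55.275 = 2359.4 kPa.
q_all(net) = 2359.4 / 3 = 786.47 kPa.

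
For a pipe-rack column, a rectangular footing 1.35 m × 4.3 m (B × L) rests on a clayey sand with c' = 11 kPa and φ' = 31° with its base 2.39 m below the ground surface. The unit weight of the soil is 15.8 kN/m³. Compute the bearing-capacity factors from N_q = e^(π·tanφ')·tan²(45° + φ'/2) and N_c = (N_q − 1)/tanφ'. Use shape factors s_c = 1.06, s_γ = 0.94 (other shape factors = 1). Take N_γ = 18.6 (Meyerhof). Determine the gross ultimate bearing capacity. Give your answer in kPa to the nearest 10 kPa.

tan31° = 0.6009, so N_q = e^(π×0.6009)·tan²(60.5°) = 6.604 × 3.124 = 20.63.
N_c = (20.63 − 1)/tan31° = 32.67.
Overburden at base level: q = 15.8 × 2.39 = 37.762 kPa.
Cohesion term c·N_c·s_c = 11 × 32.671 × 1.06 = 380.95 kPa; surcharge term q·N_q = 37.762 × 20.631 = 779.06 kPa; self-weight term 0.5·γ·B·N_γ·s_γ = 0.5 × 15.8 × 1.35 × 18.6 × 0.94 = 186.47 kPa.
q_ult = 380.95 + 779.06 + 186.47 = 1346.5 kPa.

q_ult ≈ 1350 kPa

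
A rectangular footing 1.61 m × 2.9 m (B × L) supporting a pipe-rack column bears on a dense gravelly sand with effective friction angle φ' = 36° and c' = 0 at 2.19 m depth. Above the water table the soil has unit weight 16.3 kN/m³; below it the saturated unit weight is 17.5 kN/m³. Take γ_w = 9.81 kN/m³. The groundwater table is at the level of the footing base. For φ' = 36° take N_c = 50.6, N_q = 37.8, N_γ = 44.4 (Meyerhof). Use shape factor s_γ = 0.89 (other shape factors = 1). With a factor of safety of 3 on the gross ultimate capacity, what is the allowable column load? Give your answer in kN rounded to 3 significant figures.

P_all ≈ 2480 kN

Overburden at base level: q = 16.3 × 2.19 = 35.697 kPa.
Below the base the soil is submerged, so the ½γBN_γ term uses γ' = 17.5 − 9.81 = 7.69 kN/m³.
Surcharge term q·N_q = 35.697 × 37.8 = 1349.3 kPa; self-weight term 0.5·γ·B·N_γ·s_γ = 0.5 × 7.69 × 1.61 × 44.4 × 0.89 = 244.62 kPa.
q_ult = 1349.3 + 244.62 = 1594 kPa.
Gross allowable pressure q_all = 1594 / 3 = 531.32 kPa.
Footing area = 4.669 m², so allowable column load = 531.32 × 4.669 = 2480.7 kN.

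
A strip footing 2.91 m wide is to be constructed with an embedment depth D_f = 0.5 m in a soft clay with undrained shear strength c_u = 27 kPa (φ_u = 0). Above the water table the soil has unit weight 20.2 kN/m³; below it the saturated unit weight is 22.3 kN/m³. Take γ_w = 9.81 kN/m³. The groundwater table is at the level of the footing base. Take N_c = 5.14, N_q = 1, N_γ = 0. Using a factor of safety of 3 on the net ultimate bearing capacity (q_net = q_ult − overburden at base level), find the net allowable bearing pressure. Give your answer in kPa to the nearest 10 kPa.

q_all(net) ≈ 50 kPa

Effective surcharge at the founding depth q = γ·D_f = 20.2 × 0.5 = 10.1 kPa.
q_ult = c·N_c + q·N_q
     = 27 × 5.14 + 10.1 × 1
     = 138.78 + 10.1 = 148.88 kPa.
q_net = 148.88 − 10.1 = 138.78 kPa.
q_all(net) = 138.78 / 3 = 46.26 kPa.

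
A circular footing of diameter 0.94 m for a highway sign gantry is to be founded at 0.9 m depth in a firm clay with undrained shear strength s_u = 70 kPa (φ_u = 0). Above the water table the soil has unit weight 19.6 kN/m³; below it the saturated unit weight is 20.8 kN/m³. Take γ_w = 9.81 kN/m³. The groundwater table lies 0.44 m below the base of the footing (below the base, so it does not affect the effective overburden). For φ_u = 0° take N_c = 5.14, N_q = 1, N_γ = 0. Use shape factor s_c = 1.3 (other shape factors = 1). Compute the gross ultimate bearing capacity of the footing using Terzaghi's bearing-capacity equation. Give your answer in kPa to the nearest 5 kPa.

q = γ·D_f = 19.6 × 0.9 = 17.64 kPa.
c·N_c·s_c = 70 × 5.14 × 1.3 = 467.74 kPa
q·N_q = 17.64 × 1 = 17.64 kPa
q_ult = 467.74 + 17.64 = 485.38 kPa.

q_ult ≈ 485 kPa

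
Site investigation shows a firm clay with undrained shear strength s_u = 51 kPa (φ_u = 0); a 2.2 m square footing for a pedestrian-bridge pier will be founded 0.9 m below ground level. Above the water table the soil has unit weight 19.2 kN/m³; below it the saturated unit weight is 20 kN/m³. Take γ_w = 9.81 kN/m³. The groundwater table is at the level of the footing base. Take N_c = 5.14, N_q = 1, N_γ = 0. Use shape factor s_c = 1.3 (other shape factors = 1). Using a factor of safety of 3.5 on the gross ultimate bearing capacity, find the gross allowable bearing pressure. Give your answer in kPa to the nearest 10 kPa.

Overburden at base level: q = 19.2 × 0.9 = 17.28 kPa.
Cohesion term c·N_c·s_c = 51 × 5.14 × 1.3 = 340.78 kPa; surcharge term q·N_q = 17.28 × 1 = 17.28 kPa.
q_ult = 340.78 + 17.28 = 358.06 kPa.
q_all = 358.06 / 3.5 = 102.3 kPa.

q_all ≈ 100 kPa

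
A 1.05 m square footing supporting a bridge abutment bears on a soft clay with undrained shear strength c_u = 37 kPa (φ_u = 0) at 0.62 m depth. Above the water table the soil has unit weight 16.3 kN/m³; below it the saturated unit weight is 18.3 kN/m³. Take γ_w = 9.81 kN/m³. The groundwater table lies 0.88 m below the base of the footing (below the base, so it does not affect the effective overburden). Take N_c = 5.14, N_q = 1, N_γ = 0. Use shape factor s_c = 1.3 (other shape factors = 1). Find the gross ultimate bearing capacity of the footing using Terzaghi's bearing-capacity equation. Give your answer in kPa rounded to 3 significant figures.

q_ult ≈ 257 kPa

q = γ·D_f = 16.3 × 0.62 = 10.106 kPa.
c·N_c·s_c = 37 × 5.14 × 1.3 = 247.23 kPa
q·N_q = 10.106 × 1 = 10.106 kPa
q_ult = 247.23 + 10.106 = 257.34 kPa.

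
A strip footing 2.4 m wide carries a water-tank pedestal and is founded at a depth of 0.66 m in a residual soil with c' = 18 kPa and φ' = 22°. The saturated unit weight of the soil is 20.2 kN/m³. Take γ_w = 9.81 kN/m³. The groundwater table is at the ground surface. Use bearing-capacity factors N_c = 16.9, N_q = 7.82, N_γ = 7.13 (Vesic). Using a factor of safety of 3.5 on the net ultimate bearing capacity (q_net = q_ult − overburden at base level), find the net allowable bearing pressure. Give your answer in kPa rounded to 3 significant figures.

With the water table at the surface the whole profile is submerged: γ' = 20.2 − 9.81 = 10.39 kN/m³, so q = γ'·D_f = 6.8574 kPa; the same γ' applies in the ½γBN_γ term.
q_ult = c·N_c + q·N_q + 0.5·γ·B·N_γ
     = 18 × 16.9 + 6.8574 × 7.82 + 0.5 × 10.39 × 2.4 × 7.13
     = 304.2 + 53.625 + 88.897 = 446.72 kPa.
q_net = 446.72 − 6.8574 = 439.86 kPa.
q_all(net) = 439.86 / 3.5 = 125.68 kPa.

q_all(net) ≈ 126 kPa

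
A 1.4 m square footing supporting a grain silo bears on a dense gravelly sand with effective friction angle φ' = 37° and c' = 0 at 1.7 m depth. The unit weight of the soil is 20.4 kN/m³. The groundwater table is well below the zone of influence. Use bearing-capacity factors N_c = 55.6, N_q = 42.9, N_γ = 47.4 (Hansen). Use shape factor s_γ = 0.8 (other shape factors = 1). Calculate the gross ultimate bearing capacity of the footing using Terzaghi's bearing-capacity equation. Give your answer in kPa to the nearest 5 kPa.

q_ult ≈ 2030 kPa

q = γ·D_f = 20.4 × 1.7 = 34.68 kPa.
q·N_q = 34.68 × 42.9 = 1487.8 kPa
0.5·γ·B·N_γ·s_γ = 0.5 × 20.4 × 1.4 × 47.4 × 0.8 = 541.5 kPa
q_ult = 1487.8 + 541.5 = 2029.3 kPa.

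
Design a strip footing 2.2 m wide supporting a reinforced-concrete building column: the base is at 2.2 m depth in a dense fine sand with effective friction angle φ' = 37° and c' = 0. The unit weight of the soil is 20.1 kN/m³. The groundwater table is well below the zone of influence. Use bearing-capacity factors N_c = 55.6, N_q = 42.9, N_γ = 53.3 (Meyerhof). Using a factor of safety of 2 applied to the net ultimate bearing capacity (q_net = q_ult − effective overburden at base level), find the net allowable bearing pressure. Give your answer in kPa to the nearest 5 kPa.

q = γ·D_f = 20.1 × 2.2 = 44.22 kPa.
q·N_q = 44.22 × 42.9 = 1897 kPa
0.5·γ·B·N_γ = 0.5 × 20.1 × 2.2 × 53.3 = 1178.5 kPa
q_ult = 1897 + 1178.5 = 3075.5 kPa.
Net ultimate: q_net = 3075.5 − 44.22 = 3031.3 kPa.
q_all(net) = 3031.3 / 2 = 1515.6 kPa.

q_all(net) ≈ 1515 kPa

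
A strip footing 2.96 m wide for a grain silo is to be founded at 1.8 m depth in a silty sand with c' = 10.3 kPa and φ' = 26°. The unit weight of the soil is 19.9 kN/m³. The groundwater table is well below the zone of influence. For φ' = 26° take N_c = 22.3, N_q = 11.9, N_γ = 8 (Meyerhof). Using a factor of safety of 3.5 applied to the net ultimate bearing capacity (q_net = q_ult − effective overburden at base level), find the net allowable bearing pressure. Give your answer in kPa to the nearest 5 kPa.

q = γ·D_f = 19.9 × 1.8 = 35.82 kPa.
c·N_c = 10.3 × 22.3 = 229.69 kPa
q·N_q = 35.82 × 11.9 = 426.26 kPa
0.5·γ·B·N_γ = 0.5 × 19.9 × 2.96 × 8 = 235.62 kPa
q_ult = 229.69 + 426.26 + 235.62 = 891.56 kPa.
Net ultimate: q_net = 891.56 − 35.82 = 855.74 kPa.
q_all(net) = 855.74 / 3.5 = 244.5 kPa.

q_all(net) ≈ 245 kPa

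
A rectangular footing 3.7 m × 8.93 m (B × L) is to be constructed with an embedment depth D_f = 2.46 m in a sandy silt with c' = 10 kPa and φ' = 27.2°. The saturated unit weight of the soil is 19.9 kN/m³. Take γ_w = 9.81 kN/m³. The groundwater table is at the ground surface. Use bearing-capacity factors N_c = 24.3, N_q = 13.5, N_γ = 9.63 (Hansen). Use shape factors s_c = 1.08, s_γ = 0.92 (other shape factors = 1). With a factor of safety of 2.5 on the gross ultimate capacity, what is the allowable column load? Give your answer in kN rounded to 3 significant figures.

Water table at ground surface, so effective unit weight γ' = 19.9 − 9.81 = 10.09 kN/m³ is used throughout; overburden q = 10.09 × 2.46 = 24.821 kPa; the same γ' applies in the ½γBN_γ term.
Cohesion term c·N_c·s_c = 10 × 24.3 × 1.08 = 262.44 kPa; surcharge term q·N_q = 24.821 × 13.5 = 335.09 kPa; self-weight term 0.5·γ·B·N_γ·s_γ = 0.5 × 10.09 × 3.7 × 9.63 × 0.92 = 165.38 kPa.
q_ult = 262.44 + 335.09 + 165.38 = 762.91 kPa.
Gross allowable pressure q_all = 762.91 / 2.5 = 305.16 kPa.
Footing area = 33.041 m², so allowable column load = 305.16 × 33.041 = 10083 kN.

P_all ≈ 10100 kN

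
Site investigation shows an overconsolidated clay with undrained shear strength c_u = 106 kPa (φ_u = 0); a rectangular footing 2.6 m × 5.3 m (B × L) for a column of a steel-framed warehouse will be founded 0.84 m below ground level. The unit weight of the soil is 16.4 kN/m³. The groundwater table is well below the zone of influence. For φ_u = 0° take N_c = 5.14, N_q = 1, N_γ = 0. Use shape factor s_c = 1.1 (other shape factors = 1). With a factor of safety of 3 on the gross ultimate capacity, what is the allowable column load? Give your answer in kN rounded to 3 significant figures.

Overburden at base level: q = 16.4 × 0.84 = 13.776 kPa.
Cohesion term c·N_c·s_c = 106 × 5.14 × 1.1 = 599.32 kPa; surcharge term q·N_q = 13.776 × 1 = 13.776 kPa.
q_ult = 599.32 + 13.776 = 613.1 kPa.
Gross allowable pressure q_all = 613.1 / 3 = 204.37 kPa.
Footing area = 13.78 m², so allowable column load = 204.37 × 13.78 = 2816.2 kN.

P_all ≈ 2820 kN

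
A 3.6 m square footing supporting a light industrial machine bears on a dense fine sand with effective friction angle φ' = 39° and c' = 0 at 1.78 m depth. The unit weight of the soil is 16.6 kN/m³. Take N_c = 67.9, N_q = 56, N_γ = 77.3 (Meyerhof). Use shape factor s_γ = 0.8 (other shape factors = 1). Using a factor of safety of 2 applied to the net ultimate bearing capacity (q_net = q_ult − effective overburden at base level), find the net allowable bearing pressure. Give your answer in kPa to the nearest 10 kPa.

q_all(net) ≈ 1740 kPa

q = γ·D_f = 16.6 × 1.78 = 29.548 kPa.
q·N_q = 29.548 × 56 = 1654.7 kPa
0.5·γ·B·N_γ·s_γ = 0.5 × 16.6 × 3.6 × 77.3 × 0.8 = 1847.8 kPa
q_ult = 1654.7 + 1847.8 = 3502.5 kPa.
Net ultimate: q_net = 3502.5 − 29.548 = 3472.9 kPa.
q_all(net) = 3472.9 / 2 = 1736.5 kPa.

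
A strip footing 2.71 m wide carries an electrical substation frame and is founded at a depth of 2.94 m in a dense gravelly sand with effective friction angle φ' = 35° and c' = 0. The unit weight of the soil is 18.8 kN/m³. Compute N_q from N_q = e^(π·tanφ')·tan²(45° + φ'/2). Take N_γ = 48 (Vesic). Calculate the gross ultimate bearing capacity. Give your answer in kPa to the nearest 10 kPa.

q_ult ≈ 3060 kPa

tan35° = 0.7002, so N_q = e^(π×0.7002)·tan²(62.5°) = 9.023 × 3.69 = 33.3.
Effective surcharge at the founding depth q = γ·D_f = 18.8 × 2.94 = 55.272 kPa.
q_ult = q·N_q + 0.5·γ·B·N_γ
     = 55.272 × 33.296 + 0.5 × 18.8 × 2.71 × 48
     = 1840.3 + 1222.8 = 3063.1 kPa.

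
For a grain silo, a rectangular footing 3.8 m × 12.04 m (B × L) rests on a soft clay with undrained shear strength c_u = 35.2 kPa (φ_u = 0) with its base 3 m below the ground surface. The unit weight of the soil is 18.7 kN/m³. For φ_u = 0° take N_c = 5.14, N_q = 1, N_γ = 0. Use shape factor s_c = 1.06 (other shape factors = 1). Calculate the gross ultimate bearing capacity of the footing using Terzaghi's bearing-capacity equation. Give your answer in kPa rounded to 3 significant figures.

q = γ·D_f = 18.7 × 3 = 56.1 kPa.
c·N_c·s_c = 35.2 × 5.14 × 1.06 = 191.78 kPa
q·N_q = 56.1 × 1 = 56.1 kPa
q_ult = 191.78 + 56.1 = 247.88 kPa.

q_ult ≈ 248 kPa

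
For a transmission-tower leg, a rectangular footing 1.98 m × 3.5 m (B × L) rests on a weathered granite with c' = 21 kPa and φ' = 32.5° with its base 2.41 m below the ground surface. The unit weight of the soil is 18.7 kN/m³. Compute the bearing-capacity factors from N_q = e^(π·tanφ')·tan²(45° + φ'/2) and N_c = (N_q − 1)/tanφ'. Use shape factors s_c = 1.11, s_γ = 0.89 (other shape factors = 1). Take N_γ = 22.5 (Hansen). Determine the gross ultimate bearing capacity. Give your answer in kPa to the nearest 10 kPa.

tan32.5° = 0.6371, so N_q = e^(π×0.6371)·tan²(61.25°) = 7.4 × 3.322 = 24.58.
N_c = (24.58 − 1)/tan32.5° = 37.02.
Overburden at base level: q = 18.7 × 2.41 = 45.067 kPa.
Cohesion term c·N_c·s_c = 21 × 37.02 × 1.11 = 862.94 kPa; surcharge term q·N_q = 45.067 × 24.585 = 1108 kPa; self-weight term 0.5·γ·B·N_γ·s_γ = 0.5 × 18.7 × 1.98 × 22.5 × 0.89 = 370.72 kPa.
q_ult = 862.94 + 1108 + 370.72 = 2341.6 kPa.

q_ult ≈ 2340 kPa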